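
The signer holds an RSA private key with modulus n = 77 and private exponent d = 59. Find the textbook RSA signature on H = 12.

45

H^2 ≡ 12^2 = 144 ≡ 67
H^4 ≡ 67^2 = 4489 ≡ 23
H^8 ≡ 23^2 = 529 ≡ 67
H^16 ≡ 67^2 = 4489 ≡ 23
H^32 ≡ 23^2 = 529 ≡ 67
59 = 32 + 16 + 8 + 2 + 1, so H^59 ≡ 67·23·67·67·12 ≡ 45 (mod 77)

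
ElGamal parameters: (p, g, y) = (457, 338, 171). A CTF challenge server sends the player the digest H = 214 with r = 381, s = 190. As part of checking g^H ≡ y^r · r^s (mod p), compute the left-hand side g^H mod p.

Squares mod 457: 338^1≡338, 338^2≡451, 338^4≡36, 338^8≡382, 338^16≡141, 338^32≡230, 338^64≡345, 338^128≡205
214 = 128 + 64 + 16 + 4 + 2, so 338^214 ≡ 205·345·141·36·451 ≡ 350 (mod 457)

350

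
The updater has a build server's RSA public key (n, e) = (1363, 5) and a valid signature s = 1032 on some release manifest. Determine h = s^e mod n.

626

s^2 ≡ 1032^2 = 1065024 ≡ 521
s^4 ≡ 521^2 = 271441 ≡ 204
5 = 4 + 1, so s^5 ≡ 204·1032 ≡ 626 (mod 1363)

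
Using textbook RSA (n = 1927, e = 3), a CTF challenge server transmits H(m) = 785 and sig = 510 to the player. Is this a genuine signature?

forged

Squares mod 1927: sig^1≡510, sig^2≡1882
3 = 2 + 1, so sig^3 ≡ 1882·510 ≡ 174 (mod 1927)
sig^3 mod 1927 = 174, but H(m) = 785.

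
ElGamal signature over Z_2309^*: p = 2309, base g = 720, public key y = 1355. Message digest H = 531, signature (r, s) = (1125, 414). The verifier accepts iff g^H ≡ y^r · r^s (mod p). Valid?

Left side g^H mod p:
720^2 = 518400 ≡ 1184
720^4 ≡ 1184^2 = 1401856 ≡ 293
720^8 ≡ 293^2 = 85849 ≡ 416
720^16 ≡ 416^2 = 173056 ≡ 2190
720^32 ≡ 2190^2 = 4796100 ≡ 307
720^64 ≡ 307^2 = 94249 ≡ 1889
720^128 ≡ 1889^2 = 3568321 ≡ 916
720^256 ≡ 916^2 = 839056 ≡ 889
720^512 ≡ 889^2 = 790321 ≡ 643
531 = 512 + 16 + 2 + 1, so 720^531 ≡ 643·2190·1184·720 ≡ 896 (mod 2309)
Right side y^r · r^s mod p:
1355^2 = 1836025 ≡ 370
1355^4 ≡ 370^2 = 136900 ≡ 669
1355^8 ≡ 669^2 = 447561 ≡ 1924
1355^16 ≡ 1924^2 = 3701776 ≡ 449
1355^32 ≡ 449^2 = 201601 ≡ 718
1355^64 ≡ 718^2 = 515524 ≡ 617
1355^128 ≡ 617^2 = 380689 ≡ 2013
1355^256 ≡ 2013^2 = 4052169 ≡ 2183
1355^512 ≡ 2183^2 = 4765489 ≡ 2022
1355^1024 ≡ 2022^2 = 4088484 ≡ 1554
1125 = 1024 + 64 + 32 + 4 + 1, so 1355^1125 ≡ 1554·617·718·669·1355 ≡ 1618 (mod 2309)
1125^2 = 1265625 ≡ 293
1125^4 ≡ 293^2 = 85849 ≡ 416
1125^8 ≡ 416^2 = 173056 ≡ 2190
1125^16 ≡ 2190^2 = 4796100 ≡ 307
1125^32 ≡ 307^2 = 94249 ≡ 1889
1125^64 ≡ 1889^2 = 3568321 ≡ 916
1125^128 ≡ 916^2 = 839056 ≡ 889
1125^256 ≡ 889^2 = 790321 ≡ 643
414 = 256 + 128 + 16 + 8 + 4 + 2, so 1125^414 ≡ 643·889·307·2190·416·293 ≡ 1811 (mod 2309)
1618·1811 = 2930198 ≡ 77 (mod 2309)
896 ≠ 77, so verification fails.

no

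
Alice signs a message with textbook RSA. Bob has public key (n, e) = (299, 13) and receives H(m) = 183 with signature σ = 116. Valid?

no

σ^2 ≡ 116^2 = 13456 ≡ 1
σ^4 ≡ 1^2 = 1
σ^8 ≡ 1^2 = 1
13 = 8 + 4 + 1, so σ^13 ≡ 1·1·116 ≡ 116 (mod 299)
σ^13 mod 299 = 116, but H(m) = 183.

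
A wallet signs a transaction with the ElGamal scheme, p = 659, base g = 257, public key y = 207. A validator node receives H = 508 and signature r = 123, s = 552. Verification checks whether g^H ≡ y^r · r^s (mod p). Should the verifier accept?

accept

Left side g^H mod p:
257^2 = 66049 ≡ 149
257^4 ≡ 149^2 = 22201 ≡ 454
257^8 ≡ 454^2 = 206116 ≡ 508
257^16 ≡ 508^2 = 258064 ≡ 395
257^32 ≡ 395^2 = 156025 ≡ 501
257^64 ≡ 501^2 = 251001 ≡ 581
257^128 ≡ 581^2 = 337561 ≡ 153
257^256 ≡ 153^2 = 23409 ≡ 344
508 = 256 + 128 + 64 + 32 + 16 + 8 + 4, so 257^508 ≡ 344·153·581·501·395·508·454 ≡ 400 (mod 659)
Right side y^r · r^s mod p:
207^2 = 42849 ≡ 14
207^4 ≡ 14^2 = 196
207^8 ≡ 196^2 = 38416 ≡ 194
207^16 ≡ 194^2 = 37636 ≡ 73
207^32 ≡ 73^2 = 5329 ≡ 57
207^64 ≡ 57^2 = 3249 ≡ 613
123 = 64 + 32 + 16 + 8 + 2 + 1, so 207^123 ≡ 613·57·73·194·14·207 ≡ 541 (mod 659)
123^2 = 15129 ≡ 631
123^4 ≡ 631^2 = 398161 ≡ 125
123^8 ≡ 125^2 = 15625 ≡ 468
123^16 ≡ 468^2 = 219024 ≡ 236
123^32 ≡ 236^2 = 55696 ≡ 340
123^64 ≡ 340^2 = 115600 ≡ 275
123^128 ≡ 275^2 = 75625 ≡ 499
123^256 ≡ 499^2 = 249001 ≡ 558
123^512 ≡ 558^2 = 311364 ≡ 316
552 = 512 + 32 + 8, so 123^552 ≡ 316·340·468 ≡ 220 (mod 659)
541·220 = 119020 ≡ 400 (mod 659)
400 ≡ 400 (mod 659), so the signature is genuine.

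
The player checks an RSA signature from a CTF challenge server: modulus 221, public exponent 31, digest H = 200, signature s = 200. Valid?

Squares mod 221: s^1≡200, s^2≡220, s^4≡1, s^8≡1, s^16≡1
31 = 16 + 8 + 4 + 2 + 1, so s^31 ≡ 1·1·1·220·200 ≡ 21 (mod 221)
21 ≠ 200, so verification fails.

no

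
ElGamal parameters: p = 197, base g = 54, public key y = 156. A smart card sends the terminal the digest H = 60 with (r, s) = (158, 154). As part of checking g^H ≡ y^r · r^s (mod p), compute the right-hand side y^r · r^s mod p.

133

156^2 = 24336 ≡ 105
156^4 ≡ 105^2 = 11025 ≡ 190
156^8 ≡ 190^2 = 36100 ≡ 49
156^16 ≡ 49^2 = 2401 ≡ 37
156^32 ≡ 37^2 = 1369 ≡ 187
156^64 ≡ 187^2 = 34969 ≡ 100
156^128 ≡ 100^2 = 10000 ≡ 150
158 = 128 + 16 + 8 + 4 + 2, so 156^158 ≡ 150·37·49·190·105 ≡ 42 (mod 197)
158^2 = 24964 ≡ 142
158^4 ≡ 142^2 = 20164 ≡ 70
158^8 ≡ 70^2 = 4900 ≡ 172
158^16 ≡ 172^2 = 29584 ≡ 34
158^32 ≡ 34^2 = 1156 ≡ 171
158^64 ≡ 171^2 = 29241 ≡ 85
158^128 ≡ 85^2 = 7225 ≡ 133
154 = 128 + 16 + 8 + 2, so 158^154 ≡ 133·34·172·142 ≡ 36 (mod 197)
y^r · r^s ≡ 42·36 = 1512 ≡ 133 (mod 197)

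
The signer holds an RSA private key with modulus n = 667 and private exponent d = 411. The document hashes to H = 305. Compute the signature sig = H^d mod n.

77

H^2 ≡ 305^2 = 93025 ≡ 312
H^4 ≡ 312^2 = 97344 ≡ 629
H^8 ≡ 629^2 = 395641 ≡ 110
H^16 ≡ 110^2 = 12100 ≡ 94
H^32 ≡ 94^2 = 8836 ≡ 165
H^64 ≡ 165^2 = 27225 ≡ 545
H^128 ≡ 545^2 = 297025 ≡ 210
H^256 ≡ 210^2 = 44100 ≡ 78
411 = 256 + 128 + 16 + 8 + 2 + 1, so H^411 ≡ 78·210·94·110·312·305 ≡ 77 (mod 667)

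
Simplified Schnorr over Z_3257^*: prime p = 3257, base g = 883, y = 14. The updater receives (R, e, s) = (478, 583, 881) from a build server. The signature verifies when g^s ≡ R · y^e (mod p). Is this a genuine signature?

g^s mod p:
Squares mod 3257: 883^1≡883, 883^2≡1266, 883^4≡312, 883^8≡2891, 883^16≡419, 883^32≡2940, 883^64≡2779, 883^128≡494, 883^256≡3018, 883^512≡1752
881 = 512 + 256 + 64 + 32 + 16 + 1, so 883^881 ≡ 1752·3018·2779·2940·419·883 ≡ 993 (mod 3257)
R · y^e mod p:
Squares mod 3257: 14^1≡14, 14^2≡196, 14^4≡2589, 14^8≡15, 14^16≡225, 14^32≡1770, 14^64≡2923, 14^128≡818, 14^256≡1439, 14^512≡2526
583 = 512 + 64 + 4 + 2 + 1, so 14^583 ≡ 2526·2923·2589·196·14 ≡ 103 (mod 3257)
478·103 = 49234 ≡ 379 (mod 3257)
993 ≠ 379; the check fails.

forged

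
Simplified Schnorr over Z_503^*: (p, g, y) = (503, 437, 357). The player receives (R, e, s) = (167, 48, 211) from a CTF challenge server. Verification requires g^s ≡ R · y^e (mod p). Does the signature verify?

g^s mod p:
Squares mod 503: 437^1≡437, 437^2≡332, 437^4≡67, 437^8≡465, 437^16≡438, 437^32≡201, 437^64≡161, 437^128≡268
211 = 128 + 64 + 16 + 2 + 1, so 437^211 ≡ 268·161·438·332·437 ≡ 119 (mod 503)
R · y^e mod p:
Squares mod 503: 357^1≡357, 357^2≡190, 357^4≡387, 357^8≡378, 357^16≡32, 357^32≡18
48 = 32 + 16, so 357^48 ≡ 18·32 ≡ 73 (mod 503)
167·73 = 12191 ≡ 119 (mod 503)
119 ≡ 119 (mod 503); signature holds.

verifies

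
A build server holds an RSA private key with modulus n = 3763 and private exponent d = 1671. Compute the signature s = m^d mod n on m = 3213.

509

m^1671 mod 3763 = 509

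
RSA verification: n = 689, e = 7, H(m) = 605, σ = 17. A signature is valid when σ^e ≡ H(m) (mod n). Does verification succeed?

fails

σ^2 ≡ 17^2 = 289
σ^4 ≡ 289^2 = 83521 ≡ 152
7 = 4 + 2 + 1, so σ^7 ≡ 152·289·17 ≡ 589 (mod 689)
The recovered value 589 does not match the digest 605.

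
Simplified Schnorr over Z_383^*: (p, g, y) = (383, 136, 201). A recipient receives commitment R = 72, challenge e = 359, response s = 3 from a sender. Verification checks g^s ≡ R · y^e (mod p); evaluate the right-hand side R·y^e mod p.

295

201^2 = 40401 ≡ 186
201^4 ≡ 186^2 = 34596 ≡ 126
201^8 ≡ 126^2 = 15876 ≡ 173
201^16 ≡ 173^2 = 29929 ≡ 55
201^32 ≡ 55^2 = 3025 ≡ 344
201^64 ≡ 344^2 = 118336 ≡ 372
201^128 ≡ 372^2 = 138384 ≡ 121
201^256 ≡ 121^2 = 14641 ≡ 87
359 = 256 + 64 + 32 + 4 + 2 + 1, so 201^359 ≡ 87·372·344·126·186·201 ≡ 169 (mod 383)
R · y^e ≡ 72·169 = 12168 ≡ 295 (mod 383)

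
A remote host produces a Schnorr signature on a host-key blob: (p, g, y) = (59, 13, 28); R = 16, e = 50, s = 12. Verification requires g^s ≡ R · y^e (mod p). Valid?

yes

g^s mod p:
13^2 = 169 ≡ 51
13^4 ≡ 51^2 = 2601 ≡ 5
13^8 ≡ 5^2 = 25
12 = 8 + 4, so 13^12 ≡ 25·5 ≡ 7 (mod 59)
R · y^e mod p:
28^2 = 784 ≡ 17
28^4 ≡ 17^2 = 289 ≡ 53
28^8 ≡ 53^2 = 2809 ≡ 36
28^16 ≡ 36^2 = 1296 ≡ 57
28^32 ≡ 57^2 = 3249 ≡ 4
50 = 32 + 16 + 2, so 28^50 ≡ 4·57·17 ≡ 41 (mod 59)
16·41 = 656 ≡ 7 (mod 59)
7 ≡ 7 (mod 59); signature holds.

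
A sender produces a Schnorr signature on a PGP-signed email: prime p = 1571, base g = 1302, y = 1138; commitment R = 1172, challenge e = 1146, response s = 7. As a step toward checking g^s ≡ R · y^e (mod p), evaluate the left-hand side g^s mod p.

1493

1302^2 = 1695204 ≡ 95
1302^4 ≡ 95^2 = 9025 ≡ 1170
7 = 4 + 2 + 1, so 1302^7 ≡ 1170·95·1302 ≡ 1493 (mod 1571)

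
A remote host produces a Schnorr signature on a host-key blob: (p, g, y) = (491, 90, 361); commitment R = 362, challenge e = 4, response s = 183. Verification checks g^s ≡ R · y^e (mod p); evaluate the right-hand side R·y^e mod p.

406

361^2 = 130321 ≡ 206
361^4 ≡ 206^2 = 42436 ≡ 210
R · y^e ≡ 362·210 = 76020 ≡ 406 (mod 491)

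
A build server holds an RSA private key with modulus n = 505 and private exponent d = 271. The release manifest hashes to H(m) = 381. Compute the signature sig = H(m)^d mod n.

(H(m))^2 ≡ 381^2 = 145161 ≡ 226
(H(m))^4 ≡ 226^2 = 51076 ≡ 71
(H(m))^8 ≡ 71^2 = 5041 ≡ 496
(H(m))^16 ≡ 496^2 = 246016 ≡ 81
(H(m))^32 ≡ 81^2 = 6561 ≡ 501
(H(m))^64 ≡ 501^2 = 251001 ≡ 16
(H(m))^128 ≡ 16^2 = 256
(H(m))^256 ≡ 256^2 = 65536 ≡ 391
271 = 256 + 8 + 4 + 2 + 1, so (H(m))^271 ≡ 391·496·71·226·381 ≡ 441 (mod 505)

441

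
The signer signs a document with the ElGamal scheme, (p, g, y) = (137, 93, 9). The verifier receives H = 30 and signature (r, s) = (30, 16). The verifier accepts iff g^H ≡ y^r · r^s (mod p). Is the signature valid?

Left side g^H mod p:
Squares mod 137: 93^1≡93, 93^2≡18, 93^4≡50, 93^8≡34, 93^16≡60
30 = 16 + 8 + 4 + 2, so 93^30 ≡ 60·34·50·18 ≡ 63 (mod 137)
Right side y^r · r^s mod p:
Squares mod 137: 9^1≡9, 9^2≡81, 9^4≡122, 9^8≡88, 9^16≡72
30 = 16 + 8 + 4 + 2, so 9^30 ≡ 72·88·122·81 ≡ 64 (mod 137)
Squares mod 137: 30^1≡30, 30^2≡78, 30^4≡56, 30^8≡122, 30^16≡88
30^16 ≡ 88 (mod 137)
64·88 = 5632 ≡ 15 (mod 137)
63 ≠ 15, so verification fails.

invalid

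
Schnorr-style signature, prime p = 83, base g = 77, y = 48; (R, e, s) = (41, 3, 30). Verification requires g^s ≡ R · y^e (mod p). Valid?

no

g^s mod p:
77^2 = 5929 ≡ 36
77^4 ≡ 36^2 = 1296 ≡ 51
77^8 ≡ 51^2 = 2601 ≡ 28
77^16 ≡ 28^2 = 784 ≡ 37
30 = 16 + 8 + 4 + 2, so 77^30 ≡ 37·28·51·36 ≡ 68 (mod 83)
R · y^e mod p:
48^2 = 2304 ≡ 63
3 = 2 + 1, so 48^3 ≡ 63·48 ≡ 36 (mod 83)
41·36 = 1476 ≡ 65 (mod 83)
68 ≠ 65; the check fails.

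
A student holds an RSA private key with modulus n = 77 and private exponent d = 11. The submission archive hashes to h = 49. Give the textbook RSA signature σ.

Squares mod 77: h^1≡49, h^2≡14, h^4≡42, h^8≡70
11 = 8 + 2 + 1, so h^11 ≡ 70·14·49 ≡ 49 (mod 77)

49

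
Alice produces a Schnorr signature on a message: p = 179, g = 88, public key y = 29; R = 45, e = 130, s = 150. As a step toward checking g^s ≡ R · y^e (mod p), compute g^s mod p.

121

Squares mod 179: 88^1≡88, 88^2≡47, 88^4≡61, 88^8≡141, 88^16≡12, 88^32≡144, 88^64≡151, 88^128≡68
150 = 128 + 16 + 4 + 2, so 88^150 ≡ 68·12·61·47 ≡ 121 (mod 179)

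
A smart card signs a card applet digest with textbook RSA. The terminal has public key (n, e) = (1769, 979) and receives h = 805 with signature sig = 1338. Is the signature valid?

sig^2 ≡ 1338^2 = 1790244 ≡ 16
sig^4 ≡ 16^2 = 256
sig^8 ≡ 256^2 = 65536 ≡ 83
sig^16 ≡ 83^2 = 6889 ≡ 1582
sig^32 ≡ 1582^2 = 2502724 ≡ 1358
sig^64 ≡ 1358^2 = 1844164 ≡ 866
sig^128 ≡ 866^2 = 749956 ≡ 1669
sig^256 ≡ 1669^2 = 2785561 ≡ 1155
sig^512 ≡ 1155^2 = 1334025 ≡ 199
979 = 512 + 256 + 128 + 64 + 16 + 2 + 1, so sig^979 ≡ 199·1155·1669·866·1582·16·1338 ≡ 805 (mod 1769)
Since 805 equals the digest 805, verification succeeds.

valid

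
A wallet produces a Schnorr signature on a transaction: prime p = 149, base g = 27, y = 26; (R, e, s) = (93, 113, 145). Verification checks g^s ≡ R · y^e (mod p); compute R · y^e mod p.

10

26^2 = 676 ≡ 80
26^4 ≡ 80^2 = 6400 ≡ 142
26^8 ≡ 142^2 = 20164 ≡ 49
26^16 ≡ 49^2 = 2401 ≡ 17
26^32 ≡ 17^2 = 289 ≡ 140
26^64 ≡ 140^2 = 19600 ≡ 81
113 = 64 + 32 + 16 + 1, so 26^113 ≡ 81·140·17·26 ≡ 69 (mod 149)
R · y^e ≡ 93·69 = 6417 ≡ 10 (mod 149)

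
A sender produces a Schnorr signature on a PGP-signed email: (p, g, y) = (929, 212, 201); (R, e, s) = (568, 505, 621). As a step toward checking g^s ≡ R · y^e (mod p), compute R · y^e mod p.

148

201^2 = 40401 ≡ 454
201^4 ≡ 454^2 = 206116 ≡ 807
201^8 ≡ 807^2 = 651249 ≡ 20
201^16 ≡ 20^2 = 400
201^32 ≡ 400^2 = 160000 ≡ 212
201^64 ≡ 212^2 = 44944 ≡ 352
201^128 ≡ 352^2 = 123904 ≡ 347
201^256 ≡ 347^2 = 120409 ≡ 568
505 = 256 + 128 + 64 + 32 + 16 + 8 + 1, so 201^505 ≡ 568·347·352·212·400·20·201 ≡ 347 (mod 929)
R · y^e ≡ 568·347 = 197096 ≡ 148 (mod 929)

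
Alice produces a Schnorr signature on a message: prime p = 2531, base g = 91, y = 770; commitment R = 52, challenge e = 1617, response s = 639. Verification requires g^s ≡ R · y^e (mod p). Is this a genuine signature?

genuine

g^s mod p:
Squares mod 2531: 91^1≡91, 91^2≡688, 91^4≡47, 91^8≡2209, 91^16≡2444, 91^32≡2507, 91^64≡576, 91^128≡215, 91^256≡667, 91^512≡1964
639 = 512 + 64 + 32 + 16 + 8 + 4 + 2 + 1, so 91^639 ≡ 1964·576·2507·2444·2209·47·688·91 ≡ 802 (mod 2531)
R · y^e mod p:
Squares mod 2531: 770^1≡770, 770^2≡646, 770^4≡2232, 770^8≡816, 770^16≡203, 770^32≡713, 770^64≡2169, 770^128≡1963, 770^256≡1187, 770^512≡1733, 770^1024≡1523
1617 = 1024 + 512 + 64 + 16 + 1, so 770^1617 ≡ 1523·1733·2169·203·770 ≡ 1865 (mod 2531)
52·1865 = 96980 ≡ 802 (mod 2531)
802 ≡ 802 (mod 2531); signature holds.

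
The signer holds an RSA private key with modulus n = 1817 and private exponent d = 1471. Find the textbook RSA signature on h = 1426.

1196

Squares mod 1817: h^1≡1426, h^2≡253, h^4≡414, h^8≡598, h^16≡1472, h^32≡920, h^64≡1495, h^128≡115, h^256≡506, h^512≡1656, h^1024≡483
1471 = 1024 + 256 + 128 + 32 + 16 + 8 + 4 + 2 + 1, so h^1471 ≡ 483·506·115·920·1472·598·414·253·1426 ≡ 1196 (mod 1817)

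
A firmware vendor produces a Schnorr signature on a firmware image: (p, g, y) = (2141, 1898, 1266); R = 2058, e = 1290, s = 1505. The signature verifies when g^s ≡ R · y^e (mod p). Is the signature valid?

valid

g^s mod p:
1898^1505 mod 2141 = 917
R · y^e mod p:
1266^1290 mod 2141 = 1872
2058·1872 = 3852576 ≡ 917 (mod 2141)
917 ≡ 917 (mod 2141); signature holds.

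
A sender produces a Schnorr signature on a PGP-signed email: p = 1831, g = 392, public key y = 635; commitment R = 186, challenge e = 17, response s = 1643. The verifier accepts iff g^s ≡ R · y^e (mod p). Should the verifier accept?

accept

g^s mod p:
392^2 = 153664 ≡ 1691
392^4 ≡ 1691^2 = 2859481 ≡ 1290
392^8 ≡ 1290^2 = 1664100 ≡ 1552
392^16 ≡ 1552^2 = 2408704 ≡ 939
392^32 ≡ 939^2 = 881721 ≡ 1010
392^64 ≡ 1010^2 = 1020100 ≡ 233
392^128 ≡ 233^2 = 54289 ≡ 1190
392^256 ≡ 1190^2 = 1416100 ≡ 737
392^512 ≡ 737^2 = 543169 ≡ 1193
392^1024 ≡ 1193^2 = 1423249 ≡ 562
1643 = 1024 + 512 + 64 + 32 + 8 + 2 + 1, so 392^1643 ≡ 562·1193·233·1010·1552·1691·392 ≡ 808 (mod 1831)
R · y^e mod p:
635^2 = 403225 ≡ 405
635^4 ≡ 405^2 = 164025 ≡ 1066
635^8 ≡ 1066^2 = 1136356 ≡ 1136
635^16 ≡ 1136^2 = 1290496 ≡ 1472
17 = 16 + 1, so 635^17 ≡ 1472·635 ≡ 910 (mod 1831)
186·910 = 169260 ≡ 808 (mod 1831)
808 ≡ 808 (mod 1831); signature holds.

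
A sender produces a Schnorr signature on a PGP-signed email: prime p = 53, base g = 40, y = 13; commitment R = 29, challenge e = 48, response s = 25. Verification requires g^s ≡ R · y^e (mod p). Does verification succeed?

passes

g^s mod p:
40^2 = 1600 ≡ 10
40^4 ≡ 10^2 = 100 ≡ 47
40^8 ≡ 47^2 = 2209 ≡ 36
40^16 ≡ 36^2 = 1296 ≡ 24
25 = 16 + 8 + 1, so 40^25 ≡ 24·36·40 ≡ 4 (mod 53)
R · y^e mod p:
13^2 = 169 ≡ 10
13^4 ≡ 10^2 = 100 ≡ 47
13^8 ≡ 47^2 = 2209 ≡ 36
13^16 ≡ 36^2 = 1296 ≡ 24
13^32 ≡ 24^2 = 576 ≡ 46
48 = 32 + 16, so 13^48 ≡ 46·24 ≡ 44 (mod 53)
29·44 = 1276 ≡ 4 (mod 53)
4 ≡ 4 (mod 53); signature holds.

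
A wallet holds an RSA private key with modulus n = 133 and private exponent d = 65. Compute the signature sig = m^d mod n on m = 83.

125

Squares mod 133: m^1≡83, m^2≡106, m^4≡64, m^8≡106, m^16≡64, m^32≡106, m^64≡64
65 = 64 + 1, so m^65 ≡ 64·83 ≡ 125 (mod 133)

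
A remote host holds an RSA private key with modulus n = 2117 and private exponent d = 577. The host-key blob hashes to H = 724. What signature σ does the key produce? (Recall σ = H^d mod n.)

724

H^2 ≡ 724^2 = 524176 ≡ 1277
H^4 ≡ 1277^2 = 1630729 ≡ 639
H^8 ≡ 639^2 = 408321 ≡ 1857
H^16 ≡ 1857^2 = 3448449 ≡ 1973
H^32 ≡ 1973^2 = 3892729 ≡ 1683
H^64 ≡ 1683^2 = 2832489 ≡ 2060
H^128 ≡ 2060^2 = 4243600 ≡ 1132
H^256 ≡ 1132^2 = 1281424 ≡ 639
H^512 ≡ 639^2 = 408321 ≡ 1857
577 = 512 + 64 + 1, so H^577 ≡ 1857·2060·724 ≡ 724 (mod 2117)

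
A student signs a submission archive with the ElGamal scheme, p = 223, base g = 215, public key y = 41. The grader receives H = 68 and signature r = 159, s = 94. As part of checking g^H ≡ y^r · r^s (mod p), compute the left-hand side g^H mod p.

15

Squares mod 223: 215^1≡215, 215^2≡64, 215^4≡82, 215^8≡34, 215^16≡41, 215^32≡120, 215^64≡128
68 = 64 + 4, so 215^68 ≡ 128·82 ≡ 15 (mod 223)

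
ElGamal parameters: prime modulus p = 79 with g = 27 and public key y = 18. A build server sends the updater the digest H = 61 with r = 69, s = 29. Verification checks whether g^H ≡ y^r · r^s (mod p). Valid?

Left side g^H mod p:
27^2 = 729 ≡ 18
27^4 ≡ 18^2 = 324 ≡ 8
27^8 ≡ 8^2 = 64
27^16 ≡ 64^2 = 4096 ≡ 67
27^32 ≡ 67^2 = 4489 ≡ 65
61 = 32 + 16 + 8 + 4 + 1, so 27^61 ≡ 65·67·64·8·27 ≡ 69 (mod 79)
Right side y^r · r^s mod p:
18^2 = 324 ≡ 8
18^4 ≡ 8^2 = 64
18^8 ≡ 64^2 = 4096 ≡ 67
18^16 ≡ 67^2 = 4489 ≡ 65
18^32 ≡ 65^2 = 4225 ≡ 38
18^64 ≡ 38^2 = 1444 ≡ 22
69 = 64 + 4 + 1, so 18^69 ≡ 22·64·18 ≡ 64 (mod 79)
69^2 = 4761 ≡ 21
69^4 ≡ 21^2 = 441 ≡ 46
69^8 ≡ 46^2 = 2116 ≡ 62
69^16 ≡ 62^2 = 3844 ≡ 52
29 = 16 + 8 + 4 + 1, so 69^29 ≡ 52·62·46·69 ≡ 27 (mod 79)
64·27 = 1728 ≡ 69 (mod 79)
69 ≡ 69 (mod 79), so the signature is genuine.

yes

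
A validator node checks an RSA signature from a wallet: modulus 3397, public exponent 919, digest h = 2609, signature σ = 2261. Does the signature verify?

Squares mod 3397: σ^1≡2261, σ^2≡3033, σ^4≡13, σ^8≡169, σ^16≡1385, σ^32≡2317, σ^64≡1229, σ^128≡2173, σ^256≡99, σ^512≡3007
919 = 512 + 256 + 128 + 16 + 4 + 2 + 1, so σ^919 ≡ 3007·99·2173·1385·13·3033·2261 ≡ 1600 (mod 3397)
σ^919 mod 3397 = 1600, but h = 2609.

does not verify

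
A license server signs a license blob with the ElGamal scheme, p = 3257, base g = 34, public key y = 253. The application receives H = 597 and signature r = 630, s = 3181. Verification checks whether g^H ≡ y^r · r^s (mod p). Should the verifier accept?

Left side g^H mod p:
34^2 = 1156
34^4 ≡ 1156^2 = 1336336 ≡ 966
34^8 ≡ 966^2 = 933156 ≡ 1654
34^16 ≡ 1654^2 = 2735716 ≡ 3093
34^32 ≡ 3093^2 = 9566649 ≡ 840
34^64 ≡ 840^2 = 705600 ≡ 2088
34^128 ≡ 2088^2 = 4359744 ≡ 1878
34^256 ≡ 1878^2 = 3526884 ≡ 2810
34^512 ≡ 2810^2 = 7896100 ≡ 1132
597 = 512 + 64 + 16 + 4 + 1, so 34^597 ≡ 1132·2088·3093·966·34 ≡ 2137 (mod 3257)
Right side y^r · r^s mod p:
253^2 = 64009 ≡ 2126
253^4 ≡ 2126^2 = 4519876 ≡ 2417
253^8 ≡ 2417^2 = 5841889 ≡ 2088
253^16 ≡ 2088^2 = 4359744 ≡ 1878
253^32 ≡ 1878^2 = 3526884 ≡ 2810
253^64 ≡ 2810^2 = 7896100 ≡ 1132
253^128 ≡ 1132^2 = 1281424 ≡ 1423
253^256 ≡ 1423^2 = 2024929 ≡ 2332
253^512 ≡ 2332^2 = 5438224 ≡ 2291
630 = 512 + 64 + 32 + 16 + 4 + 2, so 253^630 ≡ 2291·1132·2810·1878·2417·2126 ≡ 1156 (mod 3257)
630^2 = 396900 ≡ 2803
630^4 ≡ 2803^2 = 7856809 ≡ 925
630^8 ≡ 925^2 = 855625 ≡ 2291
630^16 ≡ 2291^2 = 5248681 ≡ 1654
630^32 ≡ 1654^2 = 2735716 ≡ 3093
630^64 ≡ 3093^2 = 9566649 ≡ 840
630^128 ≡ 840^2 = 705600 ≡ 2088
630^256 ≡ 2088^2 = 4359744 ≡ 1878
630^512 ≡ 1878^2 = 3526884 ≡ 2810
630^1024 ≡ 2810^2 = 7896100 ≡ 1132
630^2048 ≡ 1132^2 = 1281424 ≡ 1423
3181 = 2048 + 1024 + 64 + 32 + 8 + 4 + 1, so 630^3181 ≡ 1423·1132·840·3093·2291·925·630 ≡ 123 (mod 3257)
1156·123 = 142188 ≡ 2137 (mod 3257)
2137 ≡ 2137 (mod 3257), so the signature is genuine.

accept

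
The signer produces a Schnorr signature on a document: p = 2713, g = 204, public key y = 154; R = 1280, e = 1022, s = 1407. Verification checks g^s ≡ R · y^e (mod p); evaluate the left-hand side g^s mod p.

1123

204^2 = 41616 ≡ 921
204^4 ≡ 921^2 = 848241 ≡ 1785
204^8 ≡ 1785^2 = 3186225 ≡ 1163
204^16 ≡ 1163^2 = 1352569 ≡ 1495
204^32 ≡ 1495^2 = 2235025 ≡ 2226
204^64 ≡ 2226^2 = 4955076 ≡ 1138
204^128 ≡ 1138^2 = 1295044 ≡ 943
204^256 ≡ 943^2 = 889249 ≡ 2098
204^512 ≡ 2098^2 = 4401604 ≡ 1118
204^1024 ≡ 1118^2 = 1249924 ≡ 1944
1407 = 1024 + 256 + 64 + 32 + 16 + 8 + 4 + 2 + 1, so 204^1407 ≡ 1944·2098·1138·2226·1495·1163·1785·921·204 ≡ 1123 (mod 2713)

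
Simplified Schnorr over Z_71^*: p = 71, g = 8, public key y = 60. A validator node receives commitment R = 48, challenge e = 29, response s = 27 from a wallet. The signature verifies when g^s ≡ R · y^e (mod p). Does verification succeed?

fails

g^s mod p:
8^27 mod 71 = 60
R · y^e mod p:
60^29 mod 71 = 16
48·16 = 768 ≡ 58 (mod 71)
60 ≠ 58; the check fails.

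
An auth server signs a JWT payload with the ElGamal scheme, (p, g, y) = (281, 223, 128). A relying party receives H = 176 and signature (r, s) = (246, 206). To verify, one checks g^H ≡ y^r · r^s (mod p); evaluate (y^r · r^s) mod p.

58

Squares mod 281: 128^1≡128, 128^2≡86, 128^4≡90, 128^8≡232, 128^16≡153, 128^32≡86, 128^64≡90, 128^128≡232
246 = 128 + 64 + 32 + 16 + 4 + 2, so 128^246 ≡ 232·90·86·153·90·86 ≡ 153 (mod 281)
Squares mod 281: 246^1≡246, 246^2≡101, 246^4≡85, 246^8≡200, 246^16≡98, 246^32≡50, 246^64≡252, 246^128≡279
206 = 128 + 64 + 8 + 4 + 2, so 246^206 ≡ 279·252·200·85·101 ≡ 162 (mod 281)
y^r · r^s ≡ 153·162 = 24786 ≡ 58 (mod 281)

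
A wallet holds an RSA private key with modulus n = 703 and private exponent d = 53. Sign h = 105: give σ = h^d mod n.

401

h^2 ≡ 105^2 = 11025 ≡ 480
h^4 ≡ 480^2 = 230400 ≡ 519
h^8 ≡ 519^2 = 269361 ≡ 112
h^16 ≡ 112^2 = 12544 ≡ 593
h^32 ≡ 593^2 = 351649 ≡ 149
53 = 32 + 16 + 4 + 1, so h^53 ≡ 149·593·519·105 ≡ 401 (mod 703)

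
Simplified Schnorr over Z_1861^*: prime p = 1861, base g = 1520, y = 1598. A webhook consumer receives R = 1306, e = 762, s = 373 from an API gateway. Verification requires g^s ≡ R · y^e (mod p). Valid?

g^s mod p:
1520^373 mod 1861 = 1148
R · y^e mod p:
1598^762 mod 1861 = 866
1306·866 = 1130996 ≡ 1369 (mod 1861)
1148 ≠ 1369; the check fails.

no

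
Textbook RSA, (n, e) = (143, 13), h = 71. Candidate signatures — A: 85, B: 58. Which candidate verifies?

Candidate A: 85^13 mod 143 = 72
Candidate B: 58^13 mod 143 = 71
  → matches h = 71

B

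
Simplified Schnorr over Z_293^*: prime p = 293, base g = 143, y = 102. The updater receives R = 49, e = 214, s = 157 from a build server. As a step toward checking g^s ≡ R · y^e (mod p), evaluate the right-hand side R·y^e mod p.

102^2 = 10404 ≡ 149
102^4 ≡ 149^2 = 22201 ≡ 226
102^8 ≡ 226^2 = 51076 ≡ 94
102^16 ≡ 94^2 = 8836 ≡ 46
102^32 ≡ 46^2 = 2116 ≡ 65
102^64 ≡ 65^2 = 4225 ≡ 123
102^128 ≡ 123^2 = 15129 ≡ 186
214 = 128 + 64 + 16 + 4 + 2, so 102^214 ≡ 186·123·46·226·149 ≡ 256 (mod 293)
R · y^e ≡ 49·256 = 12544 ≡ 238 (mod 293)

238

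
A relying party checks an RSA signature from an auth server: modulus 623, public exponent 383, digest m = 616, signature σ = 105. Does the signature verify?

does not verify

Squares mod 623: σ^1≡105, σ^2≡434, σ^4≡210, σ^8≡490, σ^16≡245, σ^32≡217, σ^64≡364, σ^128≡420, σ^256≡91
383 = 256 + 64 + 32 + 16 + 8 + 4 + 2 + 1, so σ^383 ≡ 91·364·217·245·490·210·434·105 ≡ 364 (mod 623)
364 ≠ 616, so verification fails.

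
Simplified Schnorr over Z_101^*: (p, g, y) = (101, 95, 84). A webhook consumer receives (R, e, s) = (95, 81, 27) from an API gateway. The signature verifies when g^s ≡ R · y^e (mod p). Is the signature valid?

invalid

g^s mod p:
95^2 = 9025 ≡ 36
95^4 ≡ 36^2 = 1296 ≡ 84
95^8 ≡ 84^2 = 7056 ≡ 87
95^16 ≡ 87^2 = 7569 ≡ 95
27 = 16 + 8 + 2 + 1, so 95^27 ≡ 95·87·36·95 ≡ 36 (mod 101)
R · y^e mod p:
84^2 = 7056 ≡ 87
84^4 ≡ 87^2 = 7569 ≡ 95
84^8 ≡ 95^2 = 9025 ≡ 36
84^16 ≡ 36^2 = 1296 ≡ 84
84^32 ≡ 84^2 = 7056 ≡ 87
84^64 ≡ 87^2 = 7569 ≡ 95
81 = 64 + 16 + 1, so 84^81 ≡ 95·84·84 ≡ 84 (mod 101)
95·84 = 7980 ≡ 1 (mod 101)
36 ≠ 1; the check fails.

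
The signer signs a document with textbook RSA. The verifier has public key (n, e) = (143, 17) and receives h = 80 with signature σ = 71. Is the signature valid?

valid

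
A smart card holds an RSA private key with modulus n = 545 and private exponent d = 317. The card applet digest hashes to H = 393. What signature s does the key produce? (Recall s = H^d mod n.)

H^2 ≡ 393^2 = 154449 ≡ 214
H^4 ≡ 214^2 = 45796 ≡ 16
H^8 ≡ 16^2 = 256
H^16 ≡ 256^2 = 65536 ≡ 136
H^32 ≡ 136^2 = 18496 ≡ 511
H^64 ≡ 511^2 = 261121 ≡ 66
H^128 ≡ 66^2 = 4356 ≡ 541
H^256 ≡ 541^2 = 292681 ≡ 16
317 = 256 + 32 + 16 + 8 + 4 + 1, so H^317 ≡ 16·511·136·256·16·393 ≡ 323 (mod 545)

323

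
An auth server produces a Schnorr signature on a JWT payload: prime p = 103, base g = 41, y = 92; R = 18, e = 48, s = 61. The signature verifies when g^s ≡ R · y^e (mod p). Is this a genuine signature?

genuine

g^s mod p:
41^2 = 1681 ≡ 33
41^4 ≡ 33^2 = 1089 ≡ 59
41^8 ≡ 59^2 = 3481 ≡ 82
41^16 ≡ 82^2 = 6724 ≡ 29
41^32 ≡ 29^2 = 841 ≡ 17
61 = 32 + 16 + 8 + 4 + 1, so 41^61 ≡ 17·29·82·59·41 ≡ 28 (mod 103)
R · y^e mod p:
92^2 = 8464 ≡ 18
92^4 ≡ 18^2 = 324 ≡ 15
92^8 ≡ 15^2 = 225 ≡ 19
92^16 ≡ 19^2 = 361 ≡ 52
92^32 ≡ 52^2 = 2704 ≡ 26
48 = 32 + 16, so 92^48 ≡ 26·52 ≡ 13 (mod 103)
18·13 = 234 ≡ 28 (mod 103)
28 ≡ 28 (mod 103); signature holds.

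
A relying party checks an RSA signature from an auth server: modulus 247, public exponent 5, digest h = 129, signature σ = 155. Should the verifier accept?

accept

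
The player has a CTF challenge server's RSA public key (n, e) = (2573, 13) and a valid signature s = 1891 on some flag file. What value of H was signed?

124

s^13 mod 2573 = 124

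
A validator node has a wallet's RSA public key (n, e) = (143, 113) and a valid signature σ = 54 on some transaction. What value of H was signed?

32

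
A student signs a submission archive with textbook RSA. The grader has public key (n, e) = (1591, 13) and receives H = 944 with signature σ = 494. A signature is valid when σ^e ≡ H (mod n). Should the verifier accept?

accept

σ^2 ≡ 494^2 = 244036 ≡ 613
σ^4 ≡ 613^2 = 375769 ≡ 293
σ^8 ≡ 293^2 = 85849 ≡ 1526
13 = 8 + 4 + 1, so σ^13 ≡ 1526·293·494 ≡ 944 (mod 1591)
σ^13 mod 1591 = 944 matches H.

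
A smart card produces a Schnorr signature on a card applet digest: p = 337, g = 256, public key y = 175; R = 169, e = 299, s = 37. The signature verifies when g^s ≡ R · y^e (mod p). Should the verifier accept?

g^s mod p:
256^2 = 65536 ≡ 158
256^4 ≡ 158^2 = 24964 ≡ 26
256^8 ≡ 26^2 = 676 ≡ 2
256^16 ≡ 2^2 = 4
256^32 ≡ 4^2 = 16
37 = 32 + 4 + 1, so 256^37 ≡ 16·26·256 ≡ 4 (mod 337)
R · y^e mod p:
175^2 = 30625 ≡ 295
175^4 ≡ 295^2 = 87025 ≡ 79
175^8 ≡ 79^2 = 6241 ≡ 175
175^16 ≡ 175^2 = 30625 ≡ 295
175^32 ≡ 295^2 = 87025 ≡ 79
175^64 ≡ 79^2 = 6241 ≡ 175
175^128 ≡ 175^2 = 30625 ≡ 295
175^256 ≡ 295^2 = 87025 ≡ 79
299 = 256 + 32 + 8 + 2 + 1, so 175^299 ≡ 79·79·175·295·175 ≡ 8 (mod 337)
169·8 = 1352 ≡ 4 (mod 337)
4 ≡ 4 (mod 337); signature holds.

accept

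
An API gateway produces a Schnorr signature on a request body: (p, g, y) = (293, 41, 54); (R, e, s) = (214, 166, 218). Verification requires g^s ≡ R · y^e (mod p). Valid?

no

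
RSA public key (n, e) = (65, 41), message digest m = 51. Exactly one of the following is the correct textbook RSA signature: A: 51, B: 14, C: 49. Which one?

Candidate A: Squares mod 65: 51^1≡51, 51^2≡1, 51^4≡1, 51^8≡1, 51^16≡1, 51^32≡1; 41 = 32 + 8 + 1, so 51^41 ≡ 1·1·51 ≡ 51 (mod 65)
  → matches m = 51
Candidate B: Squares mod 65: 14^1≡14, 14^2≡1, 14^4≡1, 14^8≡1, 14^16≡1, 14^32≡1; 41 = 32 + 8 + 1, so 14^41 ≡ 1·1·14 ≡ 14 (mod 65)
Candidate C: Squares mod 65: 49^1≡49, 49^2≡61, 49^4≡16, 49^8≡61, 49^16≡16, 49^32≡61; 41 = 32 + 8 + 1, so 49^41 ≡ 61·61·49 ≡ 4 (mod 65)

A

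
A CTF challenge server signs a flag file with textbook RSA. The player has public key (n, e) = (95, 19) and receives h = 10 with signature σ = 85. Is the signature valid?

invalid

σ^2 ≡ 85^2 = 7225 ≡ 5
σ^4 ≡ 5^2 = 25
σ^8 ≡ 25^2 = 625 ≡ 55
σ^16 ≡ 55^2 = 3025 ≡ 80
19 = 16 + 2 + 1, so σ^19 ≡ 80·5·85 ≡ 85 (mod 95)
The recovered value 85 does not match the digest 10.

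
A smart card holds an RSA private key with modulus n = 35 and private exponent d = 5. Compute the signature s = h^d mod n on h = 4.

h^2 ≡ 4^2 = 16
h^4 ≡ 16^2 = 256 ≡ 11
5 = 4 + 1, so h^5 ≡ 11·4 ≡ 9 (mod 35)

9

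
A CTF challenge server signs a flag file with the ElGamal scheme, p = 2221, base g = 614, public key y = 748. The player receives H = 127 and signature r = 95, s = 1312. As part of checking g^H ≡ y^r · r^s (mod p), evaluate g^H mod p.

136

Squares mod 2221: 614^1≡614, 614^2≡1647, 614^4≡768, 614^8≡1259, 614^16≡1508, 614^32≡1981, 614^64≡2075
127 = 64 + 32 + 16 + 8 + 4 + 2 + 1, so 614^127 ≡ 2075·1981·1508·1259·768·1647·614 ≡ 136 (mod 2221)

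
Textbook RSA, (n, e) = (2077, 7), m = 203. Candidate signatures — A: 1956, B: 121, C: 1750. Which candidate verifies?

A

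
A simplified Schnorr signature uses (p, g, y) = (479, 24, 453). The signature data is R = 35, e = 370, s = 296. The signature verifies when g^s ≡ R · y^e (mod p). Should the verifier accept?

g^s mod p:
Squares mod 479: 24^1≡24, 24^2≡97, 24^4≡308, 24^8≡22, 24^16≡5, 24^32≡25, 24^64≡146, 24^128≡240, 24^256≡120
296 = 256 + 32 + 8, so 24^296 ≡ 120·25·22 ≡ 377 (mod 479)
R · y^e mod p:
Squares mod 479: 453^1≡453, 453^2≡197, 453^4≡10, 453^8≡100, 453^16≡420, 453^32≡128, 453^64≡98, 453^128≡24, 453^256≡97
370 = 256 + 64 + 32 + 16 + 2, so 453^370 ≡ 97·98·128·420·197 ≡ 175 (mod 479)
35·175 = 6125 ≡ 377 (mod 479)
377 ≡ 377 (mod 479); signature holds.

accept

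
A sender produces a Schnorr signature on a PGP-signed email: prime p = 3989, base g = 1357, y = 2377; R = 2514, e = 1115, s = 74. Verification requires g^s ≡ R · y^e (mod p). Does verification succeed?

g^s mod p:
Squares mod 3989: 1357^1≡1357, 1357^2≡2520, 1357^4≡3901, 1357^8≡3755, 1357^16≡2899, 1357^32≡3367, 1357^64≡3940
74 = 64 + 8 + 2, so 1357^74 ≡ 3940·3755·2520 ≡ 1993 (mod 3989)
R · y^e mod p:
Squares mod 3989: 2377^1≡2377, 2377^2≡1705, 2377^4≡3033, 2377^8≡455, 2377^16≡3586, 2377^32≡2849, 2377^64≡3175, 2377^128≡422, 2377^256≡2568, 2377^512≡807, 2377^1024≡1042
1115 = 1024 + 64 + 16 + 8 + 2 + 1, so 2377^1115 ≡ 1042·3175·3586·455·1705·2377 ≡ 1078 (mod 3989)
2514·1078 = 2710092 ≡ 1561 (mod 3989)
1993 ≠ 1561; the check fails.

fails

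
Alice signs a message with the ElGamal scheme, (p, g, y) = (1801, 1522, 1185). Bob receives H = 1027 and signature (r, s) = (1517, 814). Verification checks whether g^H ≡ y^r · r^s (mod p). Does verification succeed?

passes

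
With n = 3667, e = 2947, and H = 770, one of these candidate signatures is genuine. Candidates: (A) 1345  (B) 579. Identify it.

Candidate A: Squares mod 3667: 1345^1≡1345, 1345^2≡1194, 1345^4≡2840, 1345^8≡1867, 1345^16≡2039, 1345^32≡2810, 1345^64≡1049, 1345^128≡301, 1345^256≡2593, 1345^512≡2038, 1345^1024≡2400, 1345^2048≡2810; 2947 = 2048 + 512 + 256 + 128 + 2 + 1, so 1345^2947 ≡ 2810·2038·2593·301·1194·1345 ≡ 770 (mod 3667)
  → matches H = 770
Candidate B: Squares mod 3667: 579^1≡579, 579^2≡1544, 579^4≡386, 579^8≡2316, 579^16≡2702, 579^32≡3474, 579^64≡579, 579^128≡1544, 579^256≡386, 579^512≡2316, 579^1024≡2702, 579^2048≡3474; 2947 = 2048 + 512 + 256 + 128 + 2 + 1, so 579^2947 ≡ 3474·2316·386·1544·1544·579 ≡ 386 (mod 3667)

A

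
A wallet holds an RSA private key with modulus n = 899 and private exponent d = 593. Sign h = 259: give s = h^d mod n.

Squares mod 899: h^1≡259, h^2≡555, h^4≡567, h^8≡546, h^16≡547, h^32≡741, h^64≡691, h^128≡112, h^256≡857, h^512≡865
593 = 512 + 64 + 16 + 1, so h^593 ≡ 865·691·547·259 ≡ 229 (mod 899)

229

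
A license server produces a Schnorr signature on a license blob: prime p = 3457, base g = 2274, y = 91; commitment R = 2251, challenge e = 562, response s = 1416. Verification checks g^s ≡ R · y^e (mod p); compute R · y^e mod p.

Squares mod 3457: 91^1≡91, 91^2≡1367, 91^4≡1909, 91^8≡603, 91^16≡624, 91^32≡2192, 91^64≡3091, 91^128≡2590, 91^256≡1520, 91^512≡1124
562 = 512 + 32 + 16 + 2, so 91^562 ≡ 1124·2192·624·1367 ≡ 923 (mod 3457)
R · y^e ≡ 2251·923 = 2077673 ≡ 16 (mod 3457)

16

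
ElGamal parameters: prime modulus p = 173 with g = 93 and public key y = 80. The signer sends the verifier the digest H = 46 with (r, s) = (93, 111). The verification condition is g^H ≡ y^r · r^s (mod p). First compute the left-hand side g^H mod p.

Squares mod 173: 93^1≡93, 93^2≡172, 93^4≡1, 93^8≡1, 93^16≡1, 93^32≡1
46 = 32 + 8 + 4 + 2, so 93^46 ≡ 1·1·1·172 ≡ 172 (mod 173)

172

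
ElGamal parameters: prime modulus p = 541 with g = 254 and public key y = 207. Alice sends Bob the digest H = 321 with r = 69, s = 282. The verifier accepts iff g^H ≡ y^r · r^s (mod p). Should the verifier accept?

accept

Left side g^H mod p:
Squares mod 541: 254^1≡254, 254^2≡137, 254^4≡375, 254^8≡506, 254^16≡143, 254^32≡432, 254^64≡520, 254^128≡441, 254^256≡262
321 = 256 + 64 + 1, so 254^321 ≡ 262·520·254 ≡ 436 (mod 541)
Right side y^r · r^s mod p:
Squares mod 541: 207^1≡207, 207^2≡110, 207^4≡198, 207^8≡252, 207^16≡207, 207^32≡110, 207^64≡198
69 = 64 + 4 + 1, so 207^69 ≡ 198·198·207 ≡ 228 (mod 541)
Squares mod 541: 69^1≡69, 69^2≡433, 69^4≡303, 69^8≡380, 69^16≡494, 69^32≡45, 69^64≡402, 69^128≡386, 69^256≡221
282 = 256 + 16 + 8 + 2, so 69^282 ≡ 221·494·380·433 ≡ 448 (mod 541)
228·448 = 102144 ≡ 436 (mod 541)
436 ≡ 436 (mod 541), so the signature is genuine.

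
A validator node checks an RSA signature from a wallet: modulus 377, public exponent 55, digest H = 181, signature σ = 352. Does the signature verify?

σ^2 ≡ 352^2 = 123904 ≡ 248
σ^4 ≡ 248^2 = 61504 ≡ 53
σ^8 ≡ 53^2 = 2809 ≡ 170
σ^16 ≡ 170^2 = 28900 ≡ 248
σ^32 ≡ 248^2 = 61504 ≡ 53
55 = 32 + 16 + 4 + 2 + 1, so σ^55 ≡ 53·248·53·248·352 ≡ 196 (mod 377)
196 ≠ 181, so verification fails.

does not verify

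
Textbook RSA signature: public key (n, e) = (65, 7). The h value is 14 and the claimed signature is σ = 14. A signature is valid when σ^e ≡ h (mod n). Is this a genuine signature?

genuine

σ^2 ≡ 14^2 = 196 ≡ 1
σ^4 ≡ 1^2 = 1
7 = 4 + 2 + 1, so σ^7 ≡ 1·1·14 ≡ 14 (mod 65)
14 = h, so the signature checks out.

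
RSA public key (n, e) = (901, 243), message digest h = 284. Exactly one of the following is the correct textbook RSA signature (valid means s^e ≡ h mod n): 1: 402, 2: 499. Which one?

2

Candidate 1: 402^2 = 161604 ≡ 325; 402^4 ≡ 325^2 = 105625 ≡ 208; 402^8 ≡ 208^2 = 43264 ≡ 16; 402^16 ≡ 16^2 = 256; 402^32 ≡ 256^2 = 65536 ≡ 664; 402^64 ≡ 664^2 = 440896 ≡ 307; 402^128 ≡ 307^2 = 94249 ≡ 545; 243 = 128 + 64 + 32 + 16 + 2 + 1, so 402^243 ≡ 545·307·664·256·325·402 ≡ 617 (mod 901)
Candidate 2: 499^2 = 249001 ≡ 325; 499^4 ≡ 325^2 = 105625 ≡ 208; 499^8 ≡ 208^2 = 43264 ≡ 16; 499^16 ≡ 16^2 = 256; 499^32 ≡ 256^2 = 65536 ≡ 664; 499^64 ≡ 664^2 = 440896 ≡ 307; 499^128 ≡ 307^2 = 94249 ≡ 545; 243 = 128 + 64 + 32 + 16 + 2 + 1, so 499^243 ≡ 545·307·664·256·325·499 ≡ 284 (mod 901)
  → matches h = 284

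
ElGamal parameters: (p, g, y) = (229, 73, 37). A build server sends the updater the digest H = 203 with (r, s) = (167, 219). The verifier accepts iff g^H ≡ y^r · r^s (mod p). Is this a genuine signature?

forged

Left side g^H mod p:
73^2 = 5329 ≡ 62
73^4 ≡ 62^2 = 3844 ≡ 180
73^8 ≡ 180^2 = 32400 ≡ 111
73^16 ≡ 111^2 = 12321 ≡ 184
73^32 ≡ 184^2 = 33856 ≡ 193
73^64 ≡ 193^2 = 37249 ≡ 151
73^128 ≡ 151^2 = 22801 ≡ 130
203 = 128 + 64 + 8 + 2 + 1, so 73^203 ≡ 130·151·111·62·73 ≡ 41 (mod 229)
Right side y^r · r^s mod p:
37^2 = 1369 ≡ 224
37^4 ≡ 224^2 = 50176 ≡ 25
37^8 ≡ 25^2 = 625 ≡ 167
37^16 ≡ 167^2 = 27889 ≡ 180
37^32 ≡ 180^2 = 32400 ≡ 111
37^64 ≡ 111^2 = 12321 ≡ 184
37^128 ≡ 184^2 = 33856 ≡ 193
167 = 128 + 32 + 4 + 2 + 1, so 37^167 ≡ 193·111·25·224·37 ≡ 55 (mod 229)
167^2 = 27889 ≡ 180
167^4 ≡ 180^2 = 32400 ≡ 111
167^8 ≡ 111^2 = 12321 ≡ 184
167^16 ≡ 184^2 = 33856 ≡ 193
167^32 ≡ 193^2 = 37249 ≡ 151
167^64 ≡ 151^2 = 22801 ≡ 130
167^128 ≡ 130^2 = 16900 ≡ 183
219 = 128 + 64 + 16 + 8 + 2 + 1, so 167^219 ≡ 183·130·193·184·180·167 ≡ 60 (mod 229)
55·60 = 3300 ≡ 94 (mod 229)
41 ≠ 94, so verification fails.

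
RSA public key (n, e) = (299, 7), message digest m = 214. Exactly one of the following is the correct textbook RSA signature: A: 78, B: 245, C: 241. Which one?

C

Candidate A: Squares mod 299: 78^1≡78, 78^2≡104, 78^4≡52; 7 = 4 + 2 + 1, so 78^7 ≡ 52·104·78 ≡ 234 (mod 299)
Candidate B: Squares mod 299: 245^1≡245, 245^2≡225, 245^4≡94; 7 = 4 + 2 + 1, so 245^7 ≡ 94·225·245 ≡ 80 (mod 299)
Candidate C: Squares mod 299: 241^1≡241, 241^2≡75, 241^4≡243; 7 = 4 + 2 + 1, so 241^7 ≡ 243·75·241 ≡ 214 (mod 299)
  → matches m = 214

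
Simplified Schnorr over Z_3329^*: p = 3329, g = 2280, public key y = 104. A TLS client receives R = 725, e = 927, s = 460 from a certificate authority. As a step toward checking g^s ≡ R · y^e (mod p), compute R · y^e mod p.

327

104^2 = 10816 ≡ 829
104^4 ≡ 829^2 = 687241 ≡ 1467
104^8 ≡ 1467^2 = 2152089 ≡ 1555
104^16 ≡ 1555^2 = 2418025 ≡ 1171
104^32 ≡ 1171^2 = 1371241 ≡ 3022
104^64 ≡ 3022^2 = 9132484 ≡ 1037
104^128 ≡ 1037^2 = 1075369 ≡ 102
104^256 ≡ 102^2 = 10404 ≡ 417
104^512 ≡ 417^2 = 173889 ≡ 781
927 = 512 + 256 + 128 + 16 + 8 + 4 + 2 + 1, so 104^927 ≡ 781·417·102·1171·1555·1467·829·104 ≡ 2581 (mod 3329)
R · y^e ≡ 725·2581 = 1871225 ≡ 327 (mod 3329)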